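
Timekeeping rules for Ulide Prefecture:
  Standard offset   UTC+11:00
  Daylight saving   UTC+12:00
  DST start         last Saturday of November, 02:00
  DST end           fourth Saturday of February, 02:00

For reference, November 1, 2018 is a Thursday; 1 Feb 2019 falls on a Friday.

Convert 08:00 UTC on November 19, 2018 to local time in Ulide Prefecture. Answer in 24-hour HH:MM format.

1 November 2018 is a Thursday, so Saturdays fall on 3, 10, 17, 24; the last is November 24.
1 February 2019 is a Friday, so the first Saturday is February 2 and the fourth is February 23.
At the standard offset (UTC+11:00), 08:00 UTC + 11h = 19:00 Ulide Prefecture standard time.
Daylight saving runs 24 November 2018 – 23 February 2019; the standard-time date in Ulide Prefecture, November 19, 2018, is outside that window, so Ulide Prefecture is on standard time at UTC+11:00.
08:00 UTC + 11h = 19:00 local.

19:00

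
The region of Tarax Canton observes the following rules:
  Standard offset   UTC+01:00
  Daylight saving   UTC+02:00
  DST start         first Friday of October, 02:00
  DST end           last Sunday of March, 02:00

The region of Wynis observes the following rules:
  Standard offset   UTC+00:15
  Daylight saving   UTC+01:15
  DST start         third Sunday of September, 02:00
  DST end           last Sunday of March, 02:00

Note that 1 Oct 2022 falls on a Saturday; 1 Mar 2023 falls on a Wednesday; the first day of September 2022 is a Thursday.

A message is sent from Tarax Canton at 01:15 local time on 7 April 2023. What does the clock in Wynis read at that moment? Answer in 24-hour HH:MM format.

1 October 2022 is a Saturday, so the first Friday is October 7.
1 March 2023 is a Wednesday, so Sundays fall on 5, 12, 19, 26; the last is March 26.
7 April 2023 does not fall between 7 October 2022 and 26 March 2023, so daylight saving is not in effect and Tarax Canton is at UTC+01:00.
01:15 Tarax Canton − 1h = 00:15 UTC.
1 September 2022 is a Thursday, so the first Sunday is September 4 and the third is September 18.
1 March 2023 is a Wednesday, so Sundays fall on 5, 12, 19, 26; the last is March 26.
At the standard offset (UTC+00:15), 00:15 UTC + 0h15m = 00:30 Wynis standard time.
The standard-time date in Wynis, 7 April 2023, does not fall between 18 September 2022 and 26 March 2023, so daylight saving is not in effect and Wynis is at UTC+00:15.
00:15 UTC + 0h15m = 00:30 Wynis.

00:30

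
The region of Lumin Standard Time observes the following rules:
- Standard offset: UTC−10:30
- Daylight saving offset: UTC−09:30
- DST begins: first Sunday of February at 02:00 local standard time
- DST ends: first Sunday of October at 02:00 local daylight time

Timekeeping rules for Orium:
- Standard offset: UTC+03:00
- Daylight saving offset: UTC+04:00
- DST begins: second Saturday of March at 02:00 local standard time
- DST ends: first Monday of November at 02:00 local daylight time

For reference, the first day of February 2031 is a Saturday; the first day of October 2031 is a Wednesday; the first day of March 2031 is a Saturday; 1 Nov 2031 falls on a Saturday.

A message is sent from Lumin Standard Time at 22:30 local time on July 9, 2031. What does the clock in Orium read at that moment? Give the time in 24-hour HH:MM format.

1 February 2031 is a Saturday, so the first Sunday is February 2.
1 October 2031 is a Wednesday, so the first Sunday is October 5.
Daylight saving runs 2 February – 5 October; July 9, 2031 is inside that window, so Lumin Standard Time is at UTC−09:30.
22:30 Lumin Standard Time + 9h30m = 08:00 UTC (rolling into the next day, 10 July 2031).
1 March 2031 is a Saturday, so the first Saturday is March 1 and the second is March 8.
1 November 2031 is a Saturday, so the first Monday is November 3.
At the standard offset (UTC+03:00), 08:00 UTC + 3h = 11:00 Orium standard time.
The standard-time date in Orium, July 10, 2031, lies within the daylight-saving period (8 March – 3 November), so Orium is on daylight time, UTC+04:00.
08:00 UTC + 4h = 12:00 Orium.

12:00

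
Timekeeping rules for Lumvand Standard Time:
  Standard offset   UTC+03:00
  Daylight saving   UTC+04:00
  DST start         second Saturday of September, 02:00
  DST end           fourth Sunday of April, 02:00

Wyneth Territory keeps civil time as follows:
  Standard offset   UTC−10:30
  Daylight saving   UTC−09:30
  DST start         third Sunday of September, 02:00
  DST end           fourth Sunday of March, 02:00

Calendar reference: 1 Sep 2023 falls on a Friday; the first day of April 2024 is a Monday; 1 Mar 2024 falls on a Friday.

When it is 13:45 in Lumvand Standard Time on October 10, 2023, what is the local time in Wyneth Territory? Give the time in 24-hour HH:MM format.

1 September 2023 is a Friday, so the first Saturday is September 2 and the second is September 9.
1 April 2024 is a Monday, so the first Sunday is April 7 and the fourth is April 28.
October 10, 2023 lies within the daylight-saving period (9 September 2023 – 28 April 2024), so Lumvand Standard Time is on daylight time, UTC+04:00.
13:45 Lumvand Standard Time − 4h = 09:45 UTC.
1 September 2023 is a Friday, so the first Sunday is September 3 and the third is September 17.
1 March 2024 is a Friday, so the first Sunday is March 3 and the fourth is March 24.
At the standard offset (UTC−10:30), 09:45 UTC − 10h30m = 23:15 Wyneth Territory standard time (rolling into the previous day, 9 October 2023).
The standard-time date in Wyneth Territory, October 9, 2023, lies within the daylight-saving period (17 September 2023 – 24 March 2024), so Wyneth Territory is on daylight time, UTC−09:30.
09:45 UTC − 9h30m = 00:15 Wyneth Territory.

00:15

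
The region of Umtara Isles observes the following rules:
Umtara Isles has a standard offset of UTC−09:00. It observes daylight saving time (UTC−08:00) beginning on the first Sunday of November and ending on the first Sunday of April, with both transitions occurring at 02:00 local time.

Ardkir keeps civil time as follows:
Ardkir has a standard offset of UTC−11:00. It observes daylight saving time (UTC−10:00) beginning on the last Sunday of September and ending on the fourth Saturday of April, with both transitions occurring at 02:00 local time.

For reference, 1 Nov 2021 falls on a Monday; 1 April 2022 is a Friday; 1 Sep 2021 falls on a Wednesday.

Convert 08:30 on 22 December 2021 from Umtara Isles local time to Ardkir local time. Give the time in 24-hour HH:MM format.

06:30

1 November 2021 is a Monday, so the first Sunday is November 7.
1 April 2022 is a Friday, so the first Sunday is April 3.
Daylight saving runs 7 November 2021 – 3 April 2022; 22 December 2021 is inside that window, so Umtara Isles is at UTC−08:00.
08:30 Umtara Isles + 8h = 16:30 UTC.
1 September 2021 is a Wednesday, so Sundays fall on 5, 12, 19, 26; the last is September 26.
1 April 2022 is a Friday, so the first Saturday is April 2 and the fourth is April 23.
At the standard offset (UTC−11:00), 16:30 UTC − 11h = 05:30 Ardkir standard time.
The standard-time date in Ardkir, 22 December 2021, lies within the daylight-saving period (26 September 2021 – 23 April 2022), so Ardkir is on daylight time, UTC−10:00.
16:30 UTC − 10h = 06:30 Ardkir.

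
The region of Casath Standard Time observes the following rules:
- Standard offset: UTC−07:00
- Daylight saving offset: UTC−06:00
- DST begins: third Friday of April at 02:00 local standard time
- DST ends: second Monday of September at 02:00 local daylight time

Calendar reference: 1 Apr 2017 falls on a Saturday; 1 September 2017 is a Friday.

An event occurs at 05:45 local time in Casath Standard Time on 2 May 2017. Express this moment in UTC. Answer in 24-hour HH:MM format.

11:45

1 April 2017 is a Saturday, so the first Friday is April 7 and the third is April 21.
1 September 2017 is a Friday, so the first Monday is September 4 and the second is September 11.
Daylight saving runs 21 April – 11 September; 2 May 2017 is inside that window, so Casath Standard Time is at UTC−06:00.
05:45 local + 6h = 11:45 UTC.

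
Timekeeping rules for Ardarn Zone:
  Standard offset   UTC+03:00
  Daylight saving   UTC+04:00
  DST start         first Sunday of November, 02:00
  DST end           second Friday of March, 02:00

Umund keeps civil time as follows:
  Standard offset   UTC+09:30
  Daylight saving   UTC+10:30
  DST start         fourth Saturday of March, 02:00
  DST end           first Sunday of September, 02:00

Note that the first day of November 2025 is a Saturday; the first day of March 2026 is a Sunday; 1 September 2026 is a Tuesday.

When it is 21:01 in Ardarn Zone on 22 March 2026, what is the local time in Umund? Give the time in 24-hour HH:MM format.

1 November 2025 is a Saturday, so the first Sunday is November 2.
1 March 2026 is a Sunday, so the first Friday is March 6 and the second is March 13.
22 March 2026 does not fall between 2 November 2025 and 13 March 2026, so daylight saving is not in effect and Ardarn Zone is at UTC+03:00.
21:01 Ardarn Zone − 3h = 18:01 UTC.
1 March 2026 is a Sunday, so the first Saturday is March 7 and the fourth is March 28.
1 September 2026 is a Tuesday, so the first Sunday is September 6.
At the standard offset (UTC+09:30), 18:01 UTC + 9h30m = 03:31 Umund standard time (rolling into the next day, 23 March 2026).
Daylight saving runs 28 March – 6 September; the standard-time date in Umund, 23 March 2026, is outside that window, so Umund is on standard time at UTC+09:30.
18:01 UTC + 9h30m = 03:31 Umund (rolling into the next day, 23 March 2026).

03:31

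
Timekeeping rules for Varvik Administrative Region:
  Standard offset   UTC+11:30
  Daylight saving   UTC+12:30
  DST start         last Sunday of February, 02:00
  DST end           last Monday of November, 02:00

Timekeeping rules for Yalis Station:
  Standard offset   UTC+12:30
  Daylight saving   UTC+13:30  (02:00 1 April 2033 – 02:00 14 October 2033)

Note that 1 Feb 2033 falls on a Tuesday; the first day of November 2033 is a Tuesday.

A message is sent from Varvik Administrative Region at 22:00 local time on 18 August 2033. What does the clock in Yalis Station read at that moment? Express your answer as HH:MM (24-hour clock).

1 February 2033 is a Tuesday, so Sundays fall on 6, 13, 20, 27; the last is February 27.
1 November 2033 is a Tuesday, so Mondays fall on 7, 14, 21, 28; the last is November 28.
18 August 2033 lies within the daylight-saving period (27 February – 28 November), so Varvik Administrative Region is on daylight time, UTC+12:30.
22:00 Varvik Administrative Region − 12h30m = 09:30 UTC.
At the standard offset (UTC+12:30), 09:30 UTC + 12h30m = 22:00 Yalis Station standard time.
The standard-time date in Yalis Station, 18 August 2033, lies within the daylight-saving period (1 April – 14 October), so Yalis Station is on daylight time, UTC+13:30.
09:30 UTC + 13h30m = 23:00 Yalis Station.

23:00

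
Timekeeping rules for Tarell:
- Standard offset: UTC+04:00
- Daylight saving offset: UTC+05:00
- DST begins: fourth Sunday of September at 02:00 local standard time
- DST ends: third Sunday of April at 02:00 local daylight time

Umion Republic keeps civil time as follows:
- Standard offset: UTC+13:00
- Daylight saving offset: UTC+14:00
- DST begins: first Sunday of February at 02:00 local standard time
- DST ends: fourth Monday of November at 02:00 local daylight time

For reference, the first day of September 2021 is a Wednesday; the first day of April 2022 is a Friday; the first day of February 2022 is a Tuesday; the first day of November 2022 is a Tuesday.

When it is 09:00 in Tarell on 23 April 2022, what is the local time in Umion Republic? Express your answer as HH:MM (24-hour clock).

19:00

1 September 2021 is a Wednesday, so the first Sunday is September 5 and the fourth is September 26.
1 April 2022 is a Friday, so the first Sunday is April 3 and the third is April 17.
Daylight saving runs 26 September 2021 – 17 April 2022; 23 April 2022 is outside that window, so Tarell is on standard time at UTC+04:00.
09:00 Tarell − 4h = 05:00 UTC.
1 February 2022 is a Tuesday, so the first Sunday is February 6.
1 November 2022 is a Tuesday, so the first Monday is November 7 and the fourth is November 28.
At the standard offset (UTC+13:00), 05:00 UTC + 13h = 18:00 Umion Republic standard time.
The standard-time date in Umion Republic, 23 April 2022, falls between 6 February and 28 November, so daylight saving is in effect and Umion Republic is at UTC+14:00.
05:00 UTC + 14h = 19:00 Umion Republic.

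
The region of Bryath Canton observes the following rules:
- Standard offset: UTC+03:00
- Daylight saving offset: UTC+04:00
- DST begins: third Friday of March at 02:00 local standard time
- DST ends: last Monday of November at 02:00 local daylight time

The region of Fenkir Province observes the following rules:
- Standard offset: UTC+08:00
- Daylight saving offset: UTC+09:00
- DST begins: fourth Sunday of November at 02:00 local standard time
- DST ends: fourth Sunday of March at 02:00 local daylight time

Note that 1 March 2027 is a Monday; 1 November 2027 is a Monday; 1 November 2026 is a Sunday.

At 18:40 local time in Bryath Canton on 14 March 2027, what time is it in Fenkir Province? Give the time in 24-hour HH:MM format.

1 March 2027 is a Monday, so the first Friday is March 5 and the third is March 19.
1 November 2027 is a Monday, so Mondays fall on 1, 8, 15, 22, 29; the last is November 29.
14 March 2027 does not fall between 19 March and 29 November, so daylight saving is not in effect and Bryath Canton is at UTC+03:00.
18:40 Bryath Canton − 3h = 15:40 UTC.
1 November 2026 is a Sunday, so the first Sunday is November 1 and the fourth is November 22.
1 March 2027 is a Monday, so the first Sunday is March 7 and the fourth is March 28.
At the standard offset (UTC+08:00), 15:40 UTC + 8h = 23:40 Fenkir Province standard time.
The standard-time date in Fenkir Province, 14 March 2027, lies within the daylight-saving period (22 November 2026 – 28 March 2027), so Fenkir Province is on daylight time, UTC+09:00.
15:40 UTC + 9h = 00:40 Fenkir Province (rolling into the next day, 15 March 2027).

00:40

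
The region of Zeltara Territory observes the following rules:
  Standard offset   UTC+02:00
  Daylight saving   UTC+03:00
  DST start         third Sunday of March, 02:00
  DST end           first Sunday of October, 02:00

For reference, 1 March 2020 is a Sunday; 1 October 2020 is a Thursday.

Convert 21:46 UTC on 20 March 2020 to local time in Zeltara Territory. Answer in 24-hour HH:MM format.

1 March 2020 is a Sunday, so the first Sunday is March 1 and the third is March 15.
1 October 2020 is a Thursday, so the first Sunday is October 4.
At the standard offset (UTC+02:00), 21:46 UTC + 2h = 23:46 Zeltara Territory standard time.
The standard-time date in Zeltara Territory, 20 March 2020, falls between 15 March and 4 October, so daylight saving is in effect and Zeltara Territory is at UTC+03:00.
21:46 UTC + 3h = 00:46 local (rolling into the next day, 21 March 2020).

00:46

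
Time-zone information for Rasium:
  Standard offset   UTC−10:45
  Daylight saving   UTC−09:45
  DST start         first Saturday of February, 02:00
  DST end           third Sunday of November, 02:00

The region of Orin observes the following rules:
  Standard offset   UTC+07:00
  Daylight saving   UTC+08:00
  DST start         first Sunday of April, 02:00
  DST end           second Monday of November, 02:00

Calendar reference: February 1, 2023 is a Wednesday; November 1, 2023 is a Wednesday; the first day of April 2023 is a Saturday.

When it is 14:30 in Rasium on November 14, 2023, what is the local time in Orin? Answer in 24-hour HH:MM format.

1 February 2023 is a Wednesday, so the first Saturday is February 4.
1 November 2023 is a Wednesday, so the first Sunday is November 5 and the third is November 19.
November 14, 2023 lies within the daylight-saving period (4 February – 19 November), so Rasium is on daylight time, UTC−09:45.
14:30 Rasium + 9h45m = 00:15 UTC (rolling into the next day, 15 November 2023).
1 April 2023 is a Saturday, so the first Sunday is April 2.
1 November 2023 is a Wednesday, so the first Monday is November 6 and the second is November 13.
At the standard offset (UTC+07:00), 00:15 UTC + 7h = 07:15 Orin standard time.
Daylight saving runs 2 April – 13 November; the standard-time date in Orin, November 15, 2023, is outside that window, so Orin is on standard time at UTC+07:00.
00:15 UTC + 7h = 07:15 Orin.

07:15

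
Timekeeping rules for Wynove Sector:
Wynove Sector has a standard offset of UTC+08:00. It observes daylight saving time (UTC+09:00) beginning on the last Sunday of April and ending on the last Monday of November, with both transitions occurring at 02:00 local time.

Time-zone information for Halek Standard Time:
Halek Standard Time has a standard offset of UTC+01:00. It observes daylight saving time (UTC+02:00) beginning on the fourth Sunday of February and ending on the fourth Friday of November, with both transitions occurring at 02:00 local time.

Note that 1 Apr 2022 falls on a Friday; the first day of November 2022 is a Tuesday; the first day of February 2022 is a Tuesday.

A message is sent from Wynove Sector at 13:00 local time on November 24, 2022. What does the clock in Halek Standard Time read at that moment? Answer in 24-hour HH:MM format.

1 April 2022 is a Friday, so Sundays fall on 3, 10, 17, 24; the last is April 24.
1 November 2022 is a Tuesday, so Mondays fall on 7, 14, 21, 28; the last is November 28.
Daylight saving runs 24 April – 28 November; November 24, 2022 is inside that window, so Wynove Sector is at UTC+09:00.
13:00 Wynove Sector − 9h = 04:00 UTC.
1 February 2022 is a Tuesday, so the first Sunday is February 6 and the fourth is February 27.
1 November 2022 is a Tuesday, so the first Friday is November 4 and the fourth is November 25.
At the standard offset (UTC+01:00), 04:00 UTC + 1h = 05:00 Halek Standard Time standard time.
The standard-time date in Halek Standard Time, November 24, 2022, falls between 27 February and 25 November, so daylight saving is in effect and Halek Standard Time is at UTC+02:00.
04:00 UTC + 2h = 06:00 Halek Standard Time.

06:00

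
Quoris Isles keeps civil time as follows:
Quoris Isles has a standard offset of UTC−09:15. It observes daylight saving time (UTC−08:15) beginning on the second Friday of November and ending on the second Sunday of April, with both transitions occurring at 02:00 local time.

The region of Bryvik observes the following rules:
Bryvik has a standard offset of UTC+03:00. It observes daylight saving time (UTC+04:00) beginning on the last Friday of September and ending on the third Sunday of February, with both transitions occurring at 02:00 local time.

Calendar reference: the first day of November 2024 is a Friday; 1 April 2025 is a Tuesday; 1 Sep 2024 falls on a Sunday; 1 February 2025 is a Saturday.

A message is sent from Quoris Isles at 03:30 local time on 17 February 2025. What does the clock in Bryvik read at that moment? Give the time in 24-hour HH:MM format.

1 November 2024 is a Friday, so the first Friday is November 1 and the second is November 8.
1 April 2025 is a Tuesday, so the first Sunday is April 6 and the second is April 13.
Daylight saving runs 8 November 2024 – 13 April 2025; 17 February 2025 is inside that window, so Quoris Isles is at UTC−08:15.
03:30 Quoris Isles + 8h15m = 11:45 UTC.
1 September 2024 is a Sunday, so Fridays fall on 6, 13, 20, 27; the last is September 27.
1 February 2025 is a Saturday, so the first Sunday is February 2 and the third is February 16.
At the standard offset (UTC+03:00), 11:45 UTC + 3h = 14:45 Bryvik standard time.
Daylight saving runs 27 September 2024 – 16 February 2025; the standard-time date in Bryvik, 17 February 2025, is outside that window, so Bryvik is on standard time at UTC+03:00.
11:45 UTC + 3h = 14:45 Bryvik.

14:45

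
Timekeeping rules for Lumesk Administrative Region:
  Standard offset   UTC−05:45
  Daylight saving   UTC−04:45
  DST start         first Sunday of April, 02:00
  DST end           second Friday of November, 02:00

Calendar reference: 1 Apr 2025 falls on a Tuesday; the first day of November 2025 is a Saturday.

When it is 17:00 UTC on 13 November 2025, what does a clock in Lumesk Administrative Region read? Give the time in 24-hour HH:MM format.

12:15

1 April 2025 is a Tuesday, so the first Sunday is April 6.
1 November 2025 is a Saturday, so the first Friday is November 7 and the second is November 14.
At the standard offset (UTC−05:45), 17:00 UTC − 5h45m = 11:15 Lumesk Administrative Region standard time.
The standard-time date in Lumesk Administrative Region, 13 November 2025, lies within the daylight-saving period (6 April – 14 November), so Lumesk Administrative Region is on daylight time, UTC−04:45.
17:00 UTC − 4h45m = 12:15 local.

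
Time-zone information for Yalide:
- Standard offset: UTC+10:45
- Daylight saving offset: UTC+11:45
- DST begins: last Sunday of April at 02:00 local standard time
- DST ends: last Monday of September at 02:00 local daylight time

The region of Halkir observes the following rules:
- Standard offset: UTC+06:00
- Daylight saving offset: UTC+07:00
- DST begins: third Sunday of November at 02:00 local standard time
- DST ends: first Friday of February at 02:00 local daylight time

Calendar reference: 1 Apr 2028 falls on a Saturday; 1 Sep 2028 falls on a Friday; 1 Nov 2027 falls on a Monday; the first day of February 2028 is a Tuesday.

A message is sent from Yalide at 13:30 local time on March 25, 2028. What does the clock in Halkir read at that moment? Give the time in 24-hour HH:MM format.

1 April 2028 is a Saturday, so Sundays fall on 2, 9, 16, 23, 30; the last is April 30.
1 September 2028 is a Friday, so Mondays fall on 4, 11, 18, 25; the last is September 25.
March 25, 2028 does not fall between 30 April and 25 September, so daylight saving is not in effect and Yalide is at UTC+10:45.
13:30 Yalide − 10h45m = 02:45 UTC.
1 November 2027 is a Monday, so the first Sunday is November 7 and the third is November 21.
1 February 2028 is a Tuesday, so the first Friday is February 4.
At the standard offset (UTC+06:00), 02:45 UTC + 6h = 08:45 Halkir standard time.
The standard-time date in Halkir, March 25, 2028, does not fall between 21 November 2027 and 4 February 2028, so daylight saving is not in effect and Halkir is at UTC+06:00.
02:45 UTC + 6h = 08:45 Halkir.

08:45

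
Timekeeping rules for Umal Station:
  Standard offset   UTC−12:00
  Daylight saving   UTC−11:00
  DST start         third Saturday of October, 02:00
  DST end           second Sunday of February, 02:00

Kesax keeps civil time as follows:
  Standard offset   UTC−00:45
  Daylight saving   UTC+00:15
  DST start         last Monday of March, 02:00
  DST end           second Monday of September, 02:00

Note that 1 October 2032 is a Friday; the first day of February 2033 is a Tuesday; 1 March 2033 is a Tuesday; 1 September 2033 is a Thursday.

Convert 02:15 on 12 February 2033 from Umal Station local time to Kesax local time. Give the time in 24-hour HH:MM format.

12:30

1 October 2032 is a Friday, so the first Saturday is October 2 and the third is October 16.
1 February 2033 is a Tuesday, so the first Sunday is February 6 and the second is February 13.
12 February 2033 lies within the daylight-saving period (16 October 2032 – 13 February 2033), so Umal Station is on daylight time, UTC−11:00.
02:15 Umal Station + 11h = 13:15 UTC.
1 March 2033 is a Tuesday, so Mondays fall on 7, 14, 21, 28; the last is March 28.
1 September 2033 is a Thursday, so the first Monday is September 5 and the second is September 12.
At the standard offset (UTC−00:45), 13:15 UTC − 0h45m = 12:30 Kesax standard time.
The standard-time date in Kesax, 12 February 2033, is outside the daylight-saving period (28 March – 12 September), so Kesax is on standard time, UTC−00:45.
13:15 UTC − 0h45m = 12:30 Kesax.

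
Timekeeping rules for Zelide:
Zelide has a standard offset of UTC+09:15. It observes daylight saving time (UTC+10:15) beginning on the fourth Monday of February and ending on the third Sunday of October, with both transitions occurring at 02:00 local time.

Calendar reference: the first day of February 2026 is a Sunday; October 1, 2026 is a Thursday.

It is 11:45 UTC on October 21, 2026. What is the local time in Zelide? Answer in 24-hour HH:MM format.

1 February 2026 is a Sunday, so the first Monday is February 2 and the fourth is February 23.
1 October 2026 is a Thursday, so the first Sunday is October 4 and the third is October 18.
At the standard offset (UTC+09:15), 11:45 UTC + 9h15m = 21:00 Zelide standard time.
The standard-time date in Zelide, October 21, 2026, is outside the daylight-saving period (23 February – 18 October), so Zelide is on standard time, UTC+09:15.
11:45 UTC + 9h15m = 21:00 local.

21:00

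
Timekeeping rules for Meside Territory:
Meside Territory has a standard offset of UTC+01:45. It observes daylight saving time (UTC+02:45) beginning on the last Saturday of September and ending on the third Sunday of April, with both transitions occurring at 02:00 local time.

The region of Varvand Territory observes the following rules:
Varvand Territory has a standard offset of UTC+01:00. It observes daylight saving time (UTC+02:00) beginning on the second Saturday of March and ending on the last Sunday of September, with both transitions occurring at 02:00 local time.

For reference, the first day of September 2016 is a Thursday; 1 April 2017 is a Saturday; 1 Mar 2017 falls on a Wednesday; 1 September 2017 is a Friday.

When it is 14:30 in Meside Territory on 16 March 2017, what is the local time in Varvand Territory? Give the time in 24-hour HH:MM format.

13:45

1 September 2016 is a Thursday, so Saturdays fall on 3, 10, 17, 24; the last is September 24.
1 April 2017 is a Saturday, so the first Sunday is April 2 and the third is April 16.
16 March 2017 falls between 24 September 2016 and 16 April 2017, so daylight saving is in effect and Meside Territory is at UTC+02:45.
14:30 Meside Territory − 2h45m = 11:45 UTC.
1 March 2017 is a Wednesday, so the first Saturday is March 4 and the second is March 11.
1 September 2017 is a Friday, so Sundays fall on 3, 10, 17, 24; the last is September 24.
At the standard offset (UTC+01:00), 11:45 UTC + 1h = 12:45 Varvand Territory standard time.
Daylight saving runs 11 March – 24 September; the standard-time date in Varvand Territory, 16 March 2017, is inside that window, so Varvand Territory is at UTC+02:00.
11:45 UTC + 2h = 13:45 Varvand Territory.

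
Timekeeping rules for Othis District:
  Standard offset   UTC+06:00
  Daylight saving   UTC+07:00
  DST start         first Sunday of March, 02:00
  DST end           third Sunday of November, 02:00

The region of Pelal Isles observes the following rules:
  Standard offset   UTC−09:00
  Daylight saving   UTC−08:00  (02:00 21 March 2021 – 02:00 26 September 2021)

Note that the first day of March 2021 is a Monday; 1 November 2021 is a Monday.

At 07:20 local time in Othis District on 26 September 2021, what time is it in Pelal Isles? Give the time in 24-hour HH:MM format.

1 March 2021 is a Monday, so the first Sunday is March 7.
1 November 2021 is a Monday, so the first Sunday is November 7 and the third is November 21.
26 September 2021 lies within the daylight-saving period (7 March – 21 November), so Othis District is on daylight time, UTC+07:00.
07:20 Othis District − 7h = 00:20 UTC.
At the standard offset (UTC−09:00), 00:20 UTC − 9h = 15:20 Pelal Isles standard time (rolling into the previous day, 25 September 2021).
The standard-time date in Pelal Isles, 25 September 2021, falls between 21 March and 26 September, so daylight saving is in effect and Pelal Isles is at UTC−08:00.
00:20 UTC − 8h = 16:20 Pelal Isles (rolling into the previous day, 25 September 2021).

16:20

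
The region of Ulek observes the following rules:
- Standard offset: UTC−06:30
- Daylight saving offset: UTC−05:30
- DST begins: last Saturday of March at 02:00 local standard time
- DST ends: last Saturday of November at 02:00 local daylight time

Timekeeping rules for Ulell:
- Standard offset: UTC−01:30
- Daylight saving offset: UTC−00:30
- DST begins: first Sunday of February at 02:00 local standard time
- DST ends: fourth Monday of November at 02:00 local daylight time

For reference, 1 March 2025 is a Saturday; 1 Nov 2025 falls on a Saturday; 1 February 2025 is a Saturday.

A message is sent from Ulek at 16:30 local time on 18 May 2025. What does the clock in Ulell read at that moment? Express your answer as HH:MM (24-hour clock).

1 March 2025 is a Saturday, so Saturdays fall on 1, 8, 15, 22, 29; the last is March 29.
1 November 2025 is a Saturday, so Saturdays fall on 1, 8, 15, 22, 29; the last is November 29.
18 May 2025 falls between 29 March and 29 November, so daylight saving is in effect and Ulek is at UTC−05:30.
16:30 Ulek + 5h30m = 22:00 UTC.
1 February 2025 is a Saturday, so the first Sunday is February 2.
1 November 2025 is a Saturday, so the first Monday is November 3 and the fourth is November 24.
At the standard offset (UTC−01:30), 22:00 UTC − 1h30m = 20:30 Ulell standard time.
Daylight saving runs 2 February – 24 November; the standard-time date in Ulell, 18 May 2025, is inside that window, so Ulell is at UTC−00:30.
22:00 UTC − 0h30m = 21:30 Ulell.

21:30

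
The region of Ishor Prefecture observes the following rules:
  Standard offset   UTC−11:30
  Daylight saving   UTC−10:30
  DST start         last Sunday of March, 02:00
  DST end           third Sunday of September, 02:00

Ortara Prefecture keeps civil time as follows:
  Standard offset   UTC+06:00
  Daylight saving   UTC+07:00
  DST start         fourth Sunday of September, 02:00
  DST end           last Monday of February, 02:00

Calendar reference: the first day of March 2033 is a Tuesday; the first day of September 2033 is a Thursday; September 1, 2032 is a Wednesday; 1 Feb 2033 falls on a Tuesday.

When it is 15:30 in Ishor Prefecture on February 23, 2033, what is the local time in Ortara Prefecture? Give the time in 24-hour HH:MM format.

1 March 2033 is a Tuesday, so Sundays fall on 6, 13, 20, 27; the last is March 27.
1 September 2033 is a Thursday, so the first Sunday is September 4 and the third is September 18.
February 23, 2033 is outside the daylight-saving period (27 March – 18 September), so Ishor Prefecture is on standard time, UTC−11:30.
15:30 Ishor Prefecture + 11h30m = 03:00 UTC (rolling into the next day, 24 February 2033).
1 September 2032 is a Wednesday, so the first Sunday is September 5 and the fourth is September 26.
1 February 2033 is a Tuesday, so Mondays fall on 7, 14, 21, 28; the last is February 28.
At the standard offset (UTC+06:00), 03:00 UTC + 6h = 09:00 Ortara Prefecture standard time.
The standard-time date in Ortara Prefecture, February 24, 2033, falls between 26 September 2032 and 28 February 2033, so daylight saving is in effect and Ortara Prefecture is at UTC+07:00.
03:00 UTC + 7h = 10:00 Ortara Prefecture.

10:00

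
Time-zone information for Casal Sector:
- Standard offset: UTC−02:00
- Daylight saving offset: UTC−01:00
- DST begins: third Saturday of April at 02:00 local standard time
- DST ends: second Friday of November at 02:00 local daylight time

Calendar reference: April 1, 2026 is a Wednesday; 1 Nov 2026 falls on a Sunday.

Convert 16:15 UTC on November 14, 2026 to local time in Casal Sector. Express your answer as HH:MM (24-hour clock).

1 April 2026 is a Wednesday, so the first Saturday is April 4 and the third is April 18.
1 November 2026 is a Sunday, so the first Friday is November 6 and the second is November 13.
At the standard offset (UTC−02:00), 16:15 UTC − 2h = 14:15 Casal Sector standard time.
Daylight saving runs 18 April – 13 November; the standard-time date in Casal Sector, November 14, 2026, is outside that window, so Casal Sector is on standard time at UTC−02:00.
16:15 UTC − 2h = 14:15 local.

14:15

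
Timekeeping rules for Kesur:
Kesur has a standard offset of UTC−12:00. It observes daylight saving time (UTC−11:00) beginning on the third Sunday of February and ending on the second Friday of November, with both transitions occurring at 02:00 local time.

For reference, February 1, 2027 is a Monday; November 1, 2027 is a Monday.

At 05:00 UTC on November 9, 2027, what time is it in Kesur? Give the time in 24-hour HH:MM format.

18:00

1 February 2027 is a Monday, so the first Sunday is February 7 and the third is February 21.
1 November 2027 is a Monday, so the first Friday is November 5 and the second is November 12.
At the standard offset (UTC−12:00), 05:00 UTC − 12h = 17:00 Kesur standard time (rolling into the previous day, 8 November 2027).
Daylight saving runs 21 February – 12 November; the standard-time date in Kesur, November 8, 2027, is inside that window, so Kesur is at UTC−11:00.
05:00 UTC − 11h = 18:00 local (rolling into the previous day, 8 November 2027).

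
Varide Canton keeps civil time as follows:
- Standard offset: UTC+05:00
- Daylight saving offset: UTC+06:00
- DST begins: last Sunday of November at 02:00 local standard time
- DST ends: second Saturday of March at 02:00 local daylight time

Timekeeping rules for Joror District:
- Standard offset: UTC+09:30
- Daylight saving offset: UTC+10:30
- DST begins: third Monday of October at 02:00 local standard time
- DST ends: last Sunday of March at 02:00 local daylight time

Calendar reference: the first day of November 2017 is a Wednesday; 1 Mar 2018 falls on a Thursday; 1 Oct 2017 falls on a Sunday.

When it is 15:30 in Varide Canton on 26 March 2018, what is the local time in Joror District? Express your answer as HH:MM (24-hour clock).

1 November 2017 is a Wednesday, so Sundays fall on 5, 12, 19, 26; the last is November 26.
1 March 2018 is a Thursday, so the first Saturday is March 3 and the second is March 10.
26 March 2018 is outside the daylight-saving period (26 November 2017 – 10 March 2018), so Varide Canton is on standard time, UTC+05:00.
15:30 Varide Canton − 5h = 10:30 UTC.
1 October 2017 is a Sunday, so the first Monday is October 2 and the third is October 16.
1 March 2018 is a Thursday, so Sundays fall on 4, 11, 18, 25; the last is March 25.
At the standard offset (UTC+09:30), 10:30 UTC + 9h30m = 20:00 Joror District standard time.
Daylight saving runs 16 October 2017 – 25 March 2018; the standard-time date in Joror District, 26 March 2018, is outside that window, so Joror District is on standard time at UTC+09:30.
10:30 UTC + 9h30m = 20:00 Joror District.

20:00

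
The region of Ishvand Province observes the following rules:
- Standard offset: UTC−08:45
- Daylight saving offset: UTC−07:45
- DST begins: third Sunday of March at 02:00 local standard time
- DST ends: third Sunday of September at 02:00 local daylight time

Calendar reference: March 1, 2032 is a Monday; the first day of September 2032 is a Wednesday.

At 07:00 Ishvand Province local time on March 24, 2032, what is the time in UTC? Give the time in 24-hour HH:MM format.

1 March 2032 is a Monday, so the first Sunday is March 7 and the third is March 21.
1 September 2032 is a Wednesday, so the first Sunday is September 5 and the third is September 19.
March 24, 2032 lies within the daylight-saving period (21 March – 19 September), so Ishvand Province is on daylight time, UTC−07:45.
07:00 local + 7h45m = 14:45 UTC.

14:45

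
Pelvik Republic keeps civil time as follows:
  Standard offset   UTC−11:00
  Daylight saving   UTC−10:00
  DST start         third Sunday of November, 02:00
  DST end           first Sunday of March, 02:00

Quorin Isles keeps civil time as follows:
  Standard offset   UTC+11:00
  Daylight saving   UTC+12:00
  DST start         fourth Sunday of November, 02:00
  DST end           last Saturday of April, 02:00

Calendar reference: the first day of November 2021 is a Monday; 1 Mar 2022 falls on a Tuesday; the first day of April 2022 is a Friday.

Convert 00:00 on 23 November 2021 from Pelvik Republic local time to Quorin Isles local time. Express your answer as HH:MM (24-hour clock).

1 November 2021 is a Monday, so the first Sunday is November 7 and the third is November 21.
1 March 2022 is a Tuesday, so the first Sunday is March 6.
Daylight saving runs 21 November 2021 – 6 March 2022; 23 November 2021 is inside that window, so Pelvik Republic is at UTC−10:00.
00:00 Pelvik Republic + 10h = 10:00 UTC.
1 November 2021 is a Monday, so the first Sunday is November 7 and the fourth is November 28.
1 April 2022 is a Friday, so Saturdays fall on 2, 9, 16, 23, 30; the last is April 30.
At the standard offset (UTC+11:00), 10:00 UTC + 11h = 21:00 Quorin Isles standard time.
The standard-time date in Quorin Isles, 23 November 2021, is outside the daylight-saving period (28 November 2021 – 30 April 2022), so Quorin Isles is on standard time, UTC+11:00.
10:00 UTC + 11h = 21:00 Quorin Isles.

21:00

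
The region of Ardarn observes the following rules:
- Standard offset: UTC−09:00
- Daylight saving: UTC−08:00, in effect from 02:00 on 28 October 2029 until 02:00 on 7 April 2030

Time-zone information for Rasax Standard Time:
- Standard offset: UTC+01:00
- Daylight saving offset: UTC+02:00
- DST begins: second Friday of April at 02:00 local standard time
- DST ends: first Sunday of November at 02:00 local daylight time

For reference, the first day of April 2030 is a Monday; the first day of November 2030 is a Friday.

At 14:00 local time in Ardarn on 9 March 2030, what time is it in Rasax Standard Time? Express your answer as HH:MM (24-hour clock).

23:00

9 March 2030 falls between 28 October 2029 and 7 April 2030, so daylight saving is in effect and Ardarn is at UTC−08:00.
14:00 Ardarn + 8h = 22:00 UTC.
1 April 2030 is a Monday, so the first Friday is April 5 and the second is April 12.
1 November 2030 is a Friday, so the first Sunday is November 3.
At the standard offset (UTC+01:00), 22:00 UTC + 1h = 23:00 Rasax Standard Time standard time.
Daylight saving runs 12 April – 3 November; the standard-time date in Rasax Standard Time, 9 March 2030, is outside that window, so Rasax Standard Time is on standard time at UTC+01:00.
22:00 UTC + 1h = 23:00 Rasax Standard Time.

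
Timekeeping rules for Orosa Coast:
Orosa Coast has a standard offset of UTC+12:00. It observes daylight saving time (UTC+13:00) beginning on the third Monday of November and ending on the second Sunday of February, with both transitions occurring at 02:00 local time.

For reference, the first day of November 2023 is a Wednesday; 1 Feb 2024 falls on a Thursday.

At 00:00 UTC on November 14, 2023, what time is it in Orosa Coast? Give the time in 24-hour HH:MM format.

1 November 2023 is a Wednesday, so the first Monday is November 6 and the third is November 20.
1 February 2024 is a Thursday, so the first Sunday is February 4 and the second is February 11.
At the standard offset (UTC+12:00), 00:00 UTC + 12h = 12:00 Orosa Coast standard time.
The standard-time date in Orosa Coast, November 14, 2023, does not fall between 20 November 2023 and 11 February 2024, so daylight saving is not in effect and Orosa Coast is at UTC+12:00.
00:00 UTC + 12h = 12:00 local.

12:00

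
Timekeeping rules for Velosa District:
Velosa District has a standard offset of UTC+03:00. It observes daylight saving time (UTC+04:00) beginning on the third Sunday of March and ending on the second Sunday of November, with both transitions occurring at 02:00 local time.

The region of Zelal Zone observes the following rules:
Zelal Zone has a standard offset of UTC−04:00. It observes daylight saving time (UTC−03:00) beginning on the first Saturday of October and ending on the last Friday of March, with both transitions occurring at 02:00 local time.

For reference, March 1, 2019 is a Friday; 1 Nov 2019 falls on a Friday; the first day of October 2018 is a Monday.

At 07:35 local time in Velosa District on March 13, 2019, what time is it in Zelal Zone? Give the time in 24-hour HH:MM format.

01:35

1 March 2019 is a Friday, so the first Sunday is March 3 and the third is March 17.
1 November 2019 is a Friday, so the first Sunday is November 3 and the second is November 10.
March 13, 2019 is outside the daylight-saving period (17 March – 10 November), so Velosa District is on standard time, UTC+03:00.
07:35 Velosa District − 3h = 04:35 UTC.
1 October 2018 is a Monday, so the first Saturday is October 6.
1 March 2019 is a Friday, so Fridays fall on 1, 8, 15, 22, 29; the last is March 29.
At the standard offset (UTC−04:00), 04:35 UTC − 4h = 00:35 Zelal Zone standard time.
The standard-time date in Zelal Zone, March 13, 2019, lies within the daylight-saving period (6 October 2018 – 29 March 2019), so Zelal Zone is on daylight time, UTC−03:00.
04:35 UTC − 3h = 01:35 Zelal Zone.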